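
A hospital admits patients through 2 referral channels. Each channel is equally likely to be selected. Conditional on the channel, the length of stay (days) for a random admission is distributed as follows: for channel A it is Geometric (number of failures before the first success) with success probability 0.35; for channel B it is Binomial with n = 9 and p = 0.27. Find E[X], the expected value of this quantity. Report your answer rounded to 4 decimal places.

Component means — A: 1.85714; B: 2.43.
E[X] = 0.5·1.85714 + 0.5·2.43 = 2.14357.

2.1436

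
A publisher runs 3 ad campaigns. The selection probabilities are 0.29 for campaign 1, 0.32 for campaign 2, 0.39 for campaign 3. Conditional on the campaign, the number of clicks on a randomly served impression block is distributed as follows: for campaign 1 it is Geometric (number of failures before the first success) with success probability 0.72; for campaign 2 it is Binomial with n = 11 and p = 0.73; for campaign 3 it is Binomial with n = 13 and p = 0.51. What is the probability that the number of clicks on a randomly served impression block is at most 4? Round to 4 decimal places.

0.3394

Conditional on each campaign, P(X ≤ 4): 1: 0.998279; 2: 0.0118563; 3: 0.118336.
By total probability, P(X ≤ 4) = 0.29·0.998279 + 0.32·0.0118563 + 0.39·0.118336 = 0.339446.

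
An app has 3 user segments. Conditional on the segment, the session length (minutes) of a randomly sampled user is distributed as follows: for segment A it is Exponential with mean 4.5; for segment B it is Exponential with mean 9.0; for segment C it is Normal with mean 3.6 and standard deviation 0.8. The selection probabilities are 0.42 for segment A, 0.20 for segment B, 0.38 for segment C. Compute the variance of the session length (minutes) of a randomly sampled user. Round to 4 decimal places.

Per component, A: μ=4.5, E[X²]=40.5; B: μ=9, E[X²]=162; C: μ=3.6, E[X²]=13.6.
E[X] = 0.42·4.5 + 0.2·9 + 0.38·3.6 = 5.058.
E[X²] = 0.42·40.5 + 0.2·162 + 0.38·13.6 = 54.578.
Var(X) = E[X²] − (E[X])² = 54.578 − 25.5834 = 28.9946.

28.9946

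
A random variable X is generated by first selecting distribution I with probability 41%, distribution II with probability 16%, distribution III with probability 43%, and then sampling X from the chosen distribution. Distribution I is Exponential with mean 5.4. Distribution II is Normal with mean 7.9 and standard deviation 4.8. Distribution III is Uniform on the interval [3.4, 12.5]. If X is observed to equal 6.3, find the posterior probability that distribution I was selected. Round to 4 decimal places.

0.2832

Likelihoods f(6.3 | ·): I: 0.0576673; II: 0.0786215; III: 0.10989.
Posterior ∝ prior × likelihood. Numerator for I: 0.41·0.0576673 = 0.0236436.
Normalizing constant: 0.41·0.0576673 + 0.16·0.0786215 + 0.43·0.10989 = 0.0834758.
P(I | observation) = 0.0236436 / 0.0834758 = 0.283239.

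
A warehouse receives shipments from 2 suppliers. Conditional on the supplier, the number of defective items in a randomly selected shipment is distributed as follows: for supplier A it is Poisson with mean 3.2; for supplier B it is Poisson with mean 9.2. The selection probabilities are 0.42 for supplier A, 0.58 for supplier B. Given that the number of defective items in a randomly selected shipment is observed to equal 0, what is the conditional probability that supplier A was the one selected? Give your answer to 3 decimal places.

Likelihoods P(X=0 | ·): A: 0.0407622; B: 0.000101039.
Posterior ∝ prior × likelihood. Numerator for A: 0.42·0.0407622 = 0.0171201.
Normalizing constant: 0.42·0.0407622 + 0.58·0.000101039 = 0.0171787.
P(A | observation) = 0.0171201 / 0.0171787 = 0.996589.

0.997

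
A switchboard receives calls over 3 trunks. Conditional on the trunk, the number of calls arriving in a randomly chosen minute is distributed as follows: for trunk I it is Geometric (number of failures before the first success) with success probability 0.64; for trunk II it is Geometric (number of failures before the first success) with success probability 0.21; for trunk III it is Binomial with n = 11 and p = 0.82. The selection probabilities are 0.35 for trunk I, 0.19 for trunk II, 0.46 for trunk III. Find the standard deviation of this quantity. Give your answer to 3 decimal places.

4.367

Per component, I: μ=0.5625, E[X²]=1.19531; II: μ=3.7619, E[X²]=32.0658; III: μ=9.02, E[X²]=82.984.
E[X] = 0.35·0.5625 + 0.19·3.7619 + 0.46·9.02 = 5.06084.
E[X²] = 0.35·1.19531 + 0.19·32.0658 + 0.46·82.984 = 44.6835.
Var(X) = E[X²] − (E[X])² = 44.6835 − 25.6121 = 19.0714.
SD(X) = √19.0714 = 4.36708.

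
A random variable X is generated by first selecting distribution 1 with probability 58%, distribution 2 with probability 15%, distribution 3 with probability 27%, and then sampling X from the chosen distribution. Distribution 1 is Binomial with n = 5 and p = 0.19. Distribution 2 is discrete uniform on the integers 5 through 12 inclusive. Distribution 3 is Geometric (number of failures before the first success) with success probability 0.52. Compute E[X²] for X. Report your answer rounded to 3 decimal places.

13.304

For each component E[X²] = Var + (mean)², giving 1: 1.672; 2: 77.5; 3: 2.62722.
Overall E[X²] = 0.58·1.672 + 0.15·77.5 + 0.27·2.62722 = 13.3041.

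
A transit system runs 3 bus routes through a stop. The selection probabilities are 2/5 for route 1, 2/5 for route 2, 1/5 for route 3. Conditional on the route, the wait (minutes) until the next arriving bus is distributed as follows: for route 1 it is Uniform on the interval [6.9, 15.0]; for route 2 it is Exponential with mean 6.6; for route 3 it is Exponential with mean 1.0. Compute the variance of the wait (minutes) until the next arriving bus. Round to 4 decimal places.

33.2676

Per component, 1: μ=10.95, E[X²]=125.37; 2: μ=6.6, E[X²]=87.12; 3: μ=1, E[X²]=2.
E[X] = 0.4·10.95 + 0.4·6.6 + 0.2·1 = 7.22.
E[X²] = 0.4·125.37 + 0.4·87.12 + 0.2·2 = 85.396.
Var(X) = E[X²] − (E[X])² = 85.396 − 52.1284 = 33.2676.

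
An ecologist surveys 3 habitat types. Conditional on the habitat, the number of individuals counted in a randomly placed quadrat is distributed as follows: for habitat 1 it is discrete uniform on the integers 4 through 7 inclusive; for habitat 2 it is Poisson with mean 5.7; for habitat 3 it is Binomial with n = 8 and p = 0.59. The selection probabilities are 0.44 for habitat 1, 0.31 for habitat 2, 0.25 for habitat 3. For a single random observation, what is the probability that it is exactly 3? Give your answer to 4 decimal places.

0.0653

Conditional on each habitat, P(X = 3): 1: 0; 2: 0.103275; 3: 0.133249.
By total probability, P(X = 3) = 0.44·0 + 0.31·0.103275 + 0.25·0.133249 = 0.0653274.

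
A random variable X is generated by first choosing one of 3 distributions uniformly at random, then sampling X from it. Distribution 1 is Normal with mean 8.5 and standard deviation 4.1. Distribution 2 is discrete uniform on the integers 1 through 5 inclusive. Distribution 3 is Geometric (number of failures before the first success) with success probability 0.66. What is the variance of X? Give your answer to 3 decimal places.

Per component, 1: μ=8.5, E[X²]=89.06; 2: μ=3, E[X²]=11; 3: μ=0.515152, E[X²]=1.04591.
E[X] = 0.333333·8.5 + 0.333333·3 + 0.333333·0.515152 = 4.00505.
E[X²] = 0.333333·89.06 + 0.333333·11 + 0.333333·1.04591 = 33.702.
Var(X) = E[X²] − (E[X])² = 33.702 − 16.0404 = 17.6615.

17.662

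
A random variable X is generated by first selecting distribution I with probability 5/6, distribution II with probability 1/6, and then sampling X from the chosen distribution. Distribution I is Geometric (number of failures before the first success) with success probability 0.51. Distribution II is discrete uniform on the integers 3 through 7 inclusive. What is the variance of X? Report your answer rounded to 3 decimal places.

Per component, I: μ=0.960784, E[X²]=2.807; II: μ=5, E[X²]=27.
E[X] = 0.833333·0.960784 + 0.166667·5 = 1.63399.
E[X²] = 0.833333·2.807 + 0.166667·27 = 6.83916.
Var(X) = E[X²] − (E[X])² = 6.83916 − 2.66991 = 4.16925.

4.169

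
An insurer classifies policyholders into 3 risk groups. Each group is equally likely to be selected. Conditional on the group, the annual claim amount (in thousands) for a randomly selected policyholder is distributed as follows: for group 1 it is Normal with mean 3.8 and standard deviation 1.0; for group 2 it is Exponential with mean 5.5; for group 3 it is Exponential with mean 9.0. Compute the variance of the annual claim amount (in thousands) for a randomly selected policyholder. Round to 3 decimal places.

Per component, 1: μ=3.8, E[X²]=15.44; 2: μ=5.5, E[X²]=60.5; 3: μ=9, E[X²]=162.
E[X] = 0.333333·3.8 + 0.333333·5.5 + 0.333333·9 = 6.1.
E[X²] = 0.333333·15.44 + 0.333333·60.5 + 0.333333·162 = 79.3133.
Var(X) = E[X²] − (E[X])² = 79.3133 − 37.21 = 42.1033.

42.103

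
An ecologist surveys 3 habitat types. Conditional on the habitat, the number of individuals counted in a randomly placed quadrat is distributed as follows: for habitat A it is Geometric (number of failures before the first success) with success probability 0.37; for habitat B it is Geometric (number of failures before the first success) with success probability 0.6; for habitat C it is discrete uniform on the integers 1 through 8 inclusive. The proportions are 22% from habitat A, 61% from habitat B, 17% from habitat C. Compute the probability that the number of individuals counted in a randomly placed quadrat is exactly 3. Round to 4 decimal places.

0.0650

Conditional on each habitat, P(X = 3): A: 0.0925174; B: 0.0384; C: 0.125.
By total probability, P(X = 3) = 0.22·0.0925174 + 0.61·0.0384 + 0.17·0.125 = 0.0650278.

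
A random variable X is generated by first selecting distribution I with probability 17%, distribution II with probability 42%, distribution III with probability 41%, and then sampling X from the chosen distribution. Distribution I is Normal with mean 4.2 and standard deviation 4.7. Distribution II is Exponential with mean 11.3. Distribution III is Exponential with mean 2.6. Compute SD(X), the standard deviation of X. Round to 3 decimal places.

8.773

Per component, I: μ=4.2, E[X²]=39.73; II: μ=11.3, E[X²]=255.38; III: μ=2.6, E[X²]=13.52.
E[X] = 0.17·4.2 + 0.42·11.3 + 0.41·2.6 = 6.526.
E[X²] = 0.17·39.73 + 0.42·255.38 + 0.41·13.52 = 119.557.
Var(X) = E[X²] − (E[X])² = 119.557 − 42.5887 = 76.9682.
SD(X) = √76.9682 = 8.77315.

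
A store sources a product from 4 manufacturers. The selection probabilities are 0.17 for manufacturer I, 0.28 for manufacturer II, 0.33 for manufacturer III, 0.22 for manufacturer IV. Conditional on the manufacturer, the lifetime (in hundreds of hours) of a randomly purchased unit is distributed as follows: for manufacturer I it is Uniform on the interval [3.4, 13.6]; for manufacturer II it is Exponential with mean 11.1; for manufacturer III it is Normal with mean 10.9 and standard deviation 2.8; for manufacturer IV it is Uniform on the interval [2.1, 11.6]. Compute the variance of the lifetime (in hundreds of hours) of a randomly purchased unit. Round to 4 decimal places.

Per component, I: μ=8.5, E[X²]=80.92; II: μ=11.1, E[X²]=246.42; III: μ=10.9, E[X²]=126.65; IV: μ=6.85, E[X²]=54.4433.
E[X] = 0.17·8.5 + 0.28·11.1 + 0.33·10.9 + 0.22·6.85 = 9.657.
E[X²] = 0.17·80.92 + 0.28·246.42 + 0.33·126.65 + 0.22·54.4433 = 136.526.
Var(X) = E[X²] − (E[X])² = 136.526 − 93.2576 = 43.2684.

43.2684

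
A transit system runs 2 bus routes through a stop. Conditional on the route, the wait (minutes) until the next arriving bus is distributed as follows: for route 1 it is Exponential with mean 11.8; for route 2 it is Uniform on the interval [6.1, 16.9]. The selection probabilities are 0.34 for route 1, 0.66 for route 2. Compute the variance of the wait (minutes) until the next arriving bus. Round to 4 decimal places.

Per component, 1: μ=11.8, E[X²]=278.48; 2: μ=11.5, E[X²]=141.97.
E[X] = 0.34·11.8 + 0.66·11.5 = 11.602.
E[X²] = 0.34·278.48 + 0.66·141.97 = 188.383.
Var(X) = E[X²] − (E[X])² = 188.383 − 134.606 = 53.777.

53.7770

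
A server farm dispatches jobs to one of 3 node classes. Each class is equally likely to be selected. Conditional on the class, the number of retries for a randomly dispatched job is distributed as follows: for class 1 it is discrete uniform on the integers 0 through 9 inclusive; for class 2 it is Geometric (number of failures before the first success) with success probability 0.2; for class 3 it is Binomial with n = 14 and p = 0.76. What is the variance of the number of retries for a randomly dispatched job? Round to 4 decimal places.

Per component, 1: μ=4.5, E[X²]=28.5; 2: μ=4, E[X²]=36; 3: μ=10.64, E[X²]=115.763.
E[X] = 0.333333·4.5 + 0.333333·4 + 0.333333·10.64 = 6.38.
E[X²] = 0.333333·28.5 + 0.333333·36 + 0.333333·115.763 = 60.0877.
Var(X) = E[X²] − (E[X])² = 60.0877 − 40.7044 = 19.3833.

19.3833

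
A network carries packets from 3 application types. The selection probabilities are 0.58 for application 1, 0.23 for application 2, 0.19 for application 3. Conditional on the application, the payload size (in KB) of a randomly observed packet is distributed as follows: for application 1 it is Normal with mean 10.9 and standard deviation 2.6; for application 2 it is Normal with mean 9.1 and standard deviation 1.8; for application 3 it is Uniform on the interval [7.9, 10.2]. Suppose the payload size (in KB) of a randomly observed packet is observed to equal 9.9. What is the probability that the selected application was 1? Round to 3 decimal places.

0.391

Likelihoods f(9.9 | ·): 1: 0.1425; 2: 0.200791; 3: 0.434783.
Posterior ∝ prior × likelihood. Numerator for 1: 0.58·0.1425 = 0.0826499.
Normalizing constant: 0.58·0.1425 + 0.23·0.200791 + 0.19·0.434783 = 0.211441.
P(1 | observation) = 0.0826499 / 0.211441 = 0.39089.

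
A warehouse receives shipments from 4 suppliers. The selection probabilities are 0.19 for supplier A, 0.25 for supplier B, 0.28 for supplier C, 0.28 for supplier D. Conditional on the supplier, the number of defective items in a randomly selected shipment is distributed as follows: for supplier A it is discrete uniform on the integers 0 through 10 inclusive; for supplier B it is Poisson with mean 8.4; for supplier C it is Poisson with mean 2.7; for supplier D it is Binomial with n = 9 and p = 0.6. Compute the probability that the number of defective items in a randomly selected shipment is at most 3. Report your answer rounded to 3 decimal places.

Conditional on each supplier, P(X ≤ 3): A: 0.363636; B: 0.0322604; C: 0.714092; D: 0.0993526.
By total probability, P(X ≤ 3) = 0.19·0.363636 + 0.25·0.0322604 + 0.28·0.714092 + 0.28·0.0993526 = 0.304921.

0.305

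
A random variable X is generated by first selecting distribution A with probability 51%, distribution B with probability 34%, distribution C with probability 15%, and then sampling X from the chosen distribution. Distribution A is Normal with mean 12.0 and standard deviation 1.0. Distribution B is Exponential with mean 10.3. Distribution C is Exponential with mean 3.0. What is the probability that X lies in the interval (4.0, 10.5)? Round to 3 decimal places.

0.177

Conditional on each component, P(4.0 < X < 10.5): A: 0.0668072; B: 0.31737; C: 0.2334.
By total probability, P(4.0 < X < 10.5) = 0.51·0.0668072 + 0.34·0.31737 + 0.15·0.2334 = 0.176988.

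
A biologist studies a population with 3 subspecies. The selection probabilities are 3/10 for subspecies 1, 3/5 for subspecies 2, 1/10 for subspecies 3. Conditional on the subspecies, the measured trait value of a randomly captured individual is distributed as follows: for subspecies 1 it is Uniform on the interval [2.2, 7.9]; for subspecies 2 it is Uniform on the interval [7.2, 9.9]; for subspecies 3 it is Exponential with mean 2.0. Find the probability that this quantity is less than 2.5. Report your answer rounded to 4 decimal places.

0.0871

Conditional on each subspecies, P(X < 2.5): 1: 0.0526316; 2: 0; 3: 0.713495.
By total probability, P(X < 2.5) = 0.3·0.0526316 + 0.6·0 + 0.1·0.713495 = 0.087139.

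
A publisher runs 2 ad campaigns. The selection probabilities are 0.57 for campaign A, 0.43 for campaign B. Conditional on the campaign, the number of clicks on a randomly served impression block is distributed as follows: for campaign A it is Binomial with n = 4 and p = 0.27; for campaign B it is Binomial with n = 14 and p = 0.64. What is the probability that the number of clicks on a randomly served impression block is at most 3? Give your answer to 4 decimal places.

0.5676

Conditional on each campaign, P(X ≤ 3): A: 0.994686; B: 0.00144845.
By total probability, P(X ≤ 3) = 0.57·0.994686 + 0.43·0.00144845 = 0.567594.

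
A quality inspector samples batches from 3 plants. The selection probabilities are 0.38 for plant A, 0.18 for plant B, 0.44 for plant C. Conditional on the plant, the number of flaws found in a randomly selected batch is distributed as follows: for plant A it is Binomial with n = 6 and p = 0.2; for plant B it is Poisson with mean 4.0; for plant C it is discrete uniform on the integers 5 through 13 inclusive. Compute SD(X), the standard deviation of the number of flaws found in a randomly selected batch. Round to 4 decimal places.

Per component, A: μ=1.2, E[X²]=2.4; B: μ=4, E[X²]=20; C: μ=9, E[X²]=87.6667.
E[X] = 0.38·1.2 + 0.18·4 + 0.44·9 = 5.136.
E[X²] = 0.38·2.4 + 0.18·20 + 0.44·87.6667 = 43.0853.
Var(X) = E[X²] − (E[X])² = 43.0853 − 26.3785 = 16.7068.
SD(X) = √16.7068 = 4.0874.

4.0874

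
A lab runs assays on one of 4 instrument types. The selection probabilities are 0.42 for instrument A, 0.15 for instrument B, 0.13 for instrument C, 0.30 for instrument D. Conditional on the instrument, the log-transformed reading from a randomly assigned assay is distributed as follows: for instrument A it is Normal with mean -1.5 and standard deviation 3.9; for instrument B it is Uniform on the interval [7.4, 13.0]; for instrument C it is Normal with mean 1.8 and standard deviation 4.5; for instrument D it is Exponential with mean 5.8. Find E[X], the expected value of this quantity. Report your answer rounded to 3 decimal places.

2.874

Component means — A: -1.5; B: 10.2; C: 1.8; D: 5.8.
E[X] = 0.42·-1.5 + 0.15·10.2 + 0.13·1.8 + 0.3·5.8 = 2.874.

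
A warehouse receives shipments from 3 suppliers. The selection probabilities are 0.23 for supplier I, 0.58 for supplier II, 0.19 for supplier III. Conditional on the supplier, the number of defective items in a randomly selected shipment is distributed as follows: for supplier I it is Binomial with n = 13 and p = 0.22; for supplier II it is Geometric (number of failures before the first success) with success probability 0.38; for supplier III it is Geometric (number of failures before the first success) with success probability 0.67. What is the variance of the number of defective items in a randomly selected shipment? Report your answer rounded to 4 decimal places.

Per component, I: μ=2.86, E[X²]=10.4104; II: μ=1.63158, E[X²]=6.95568; III: μ=0.492537, E[X²]=0.977723.
E[X] = 0.23·2.86 + 0.58·1.63158 + 0.19·0.492537 = 1.6977.
E[X²] = 0.23·10.4104 + 0.58·6.95568 + 0.19·0.977723 = 6.61445.
Var(X) = E[X²] − (E[X])² = 6.61445 − 2.88218 = 3.73227.

3.7323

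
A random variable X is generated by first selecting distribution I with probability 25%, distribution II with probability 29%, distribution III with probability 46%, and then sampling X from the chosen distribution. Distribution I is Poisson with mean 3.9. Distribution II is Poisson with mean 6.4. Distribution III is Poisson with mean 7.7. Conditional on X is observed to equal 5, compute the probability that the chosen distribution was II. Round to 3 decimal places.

0.336

Likelihoods P(X=5 | ·): I: 0.152193; II: 0.148674; III: 0.102142.
Posterior ∝ prior × likelihood. Numerator for II: 0.29·0.148674 = 0.0431154.
Normalizing constant: 0.25·0.152193 + 0.29·0.148674 + 0.46·0.102142 = 0.128149.
P(II | observation) = 0.0431154 / 0.128149 = 0.336447.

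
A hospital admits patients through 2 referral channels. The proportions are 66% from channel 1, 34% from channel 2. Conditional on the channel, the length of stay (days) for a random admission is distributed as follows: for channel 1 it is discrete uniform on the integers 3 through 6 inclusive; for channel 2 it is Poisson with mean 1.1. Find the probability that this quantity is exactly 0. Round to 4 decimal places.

0.1132

Conditional on each channel, P(X = 0): 1: 0; 2: 0.332871.
By total probability, P(X = 0) = 0.66·0 + 0.34·0.332871 = 0.113176.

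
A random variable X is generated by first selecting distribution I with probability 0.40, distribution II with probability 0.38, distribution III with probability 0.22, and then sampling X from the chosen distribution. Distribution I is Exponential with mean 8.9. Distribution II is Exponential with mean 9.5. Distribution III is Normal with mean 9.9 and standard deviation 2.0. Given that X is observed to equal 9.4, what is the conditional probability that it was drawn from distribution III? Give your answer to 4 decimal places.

Likelihoods f(9.4 | ·): I: 0.0390766; II: 0.0391339; III: 0.193334.
Posterior ∝ prior × likelihood. Numerator for III: 0.22·0.193334 = 0.0425335.
Normalizing constant: 0.4·0.0390766 + 0.38·0.0391339 + 0.22·0.193334 = 0.073035.
P(III | observation) = 0.0425335 / 0.073035 = 0.582371.

0.5824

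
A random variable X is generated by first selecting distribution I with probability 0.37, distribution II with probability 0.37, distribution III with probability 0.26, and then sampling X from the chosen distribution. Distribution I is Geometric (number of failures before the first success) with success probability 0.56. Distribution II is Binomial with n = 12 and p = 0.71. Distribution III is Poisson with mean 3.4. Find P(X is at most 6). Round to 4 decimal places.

Conditional on each component, P(X ≤ 6): I: 0.996807; II: 0.102641; III: 0.942147.
By total probability, P(X ≤ 6) = 0.37·0.996807 + 0.37·0.102641 + 0.26·0.942147 = 0.651754.

0.6518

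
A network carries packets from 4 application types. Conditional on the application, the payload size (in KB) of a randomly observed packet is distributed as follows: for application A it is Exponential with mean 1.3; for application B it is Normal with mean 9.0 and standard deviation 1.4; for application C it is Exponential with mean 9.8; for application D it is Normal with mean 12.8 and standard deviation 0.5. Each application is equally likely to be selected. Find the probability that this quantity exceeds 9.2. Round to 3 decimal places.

0.459

Conditional on each application, P(X > 9.2): A: 0.000844367; B: 0.443202; C: 0.391106; D: 1.
By total probability, P(X > 9.2) = 0.25·0.000844367 + 0.25·0.443202 + 0.25·0.391106 + 0.25·1 = 0.458788.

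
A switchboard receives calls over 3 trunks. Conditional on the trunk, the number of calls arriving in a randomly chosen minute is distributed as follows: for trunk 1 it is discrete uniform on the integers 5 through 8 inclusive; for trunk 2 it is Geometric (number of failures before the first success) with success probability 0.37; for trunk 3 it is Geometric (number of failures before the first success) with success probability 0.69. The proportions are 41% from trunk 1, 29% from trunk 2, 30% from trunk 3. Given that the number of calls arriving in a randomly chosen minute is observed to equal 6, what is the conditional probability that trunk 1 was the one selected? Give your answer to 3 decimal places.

Likelihoods P(X=6 | ·): 1: 0.25; 2: 0.0231337; 3: 0.000612378.
Posterior ∝ prior × likelihood. Numerator for 1: 0.41·0.25 = 0.1025.
Normalizing constant: 0.41·0.25 + 0.29·0.0231337 + 0.3·0.000612378 = 0.109392.
P(1 | observation) = 0.1025 / 0.109392 = 0.936993.

0.937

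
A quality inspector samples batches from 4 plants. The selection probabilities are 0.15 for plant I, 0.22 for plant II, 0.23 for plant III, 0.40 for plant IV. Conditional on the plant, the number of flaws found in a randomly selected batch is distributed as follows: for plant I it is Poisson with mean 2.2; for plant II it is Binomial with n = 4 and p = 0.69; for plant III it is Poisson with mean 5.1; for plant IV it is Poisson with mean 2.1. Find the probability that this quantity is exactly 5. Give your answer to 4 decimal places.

Conditional on each plant, P(X = 5): I: 0.0475866; II: 0; III: 0.175294; IV: 0.041677.
By total probability, P(X = 5) = 0.15·0.0475866 + 0.22·0 + 0.23·0.175294 + 0.4·0.041677 = 0.0641265.

0.0641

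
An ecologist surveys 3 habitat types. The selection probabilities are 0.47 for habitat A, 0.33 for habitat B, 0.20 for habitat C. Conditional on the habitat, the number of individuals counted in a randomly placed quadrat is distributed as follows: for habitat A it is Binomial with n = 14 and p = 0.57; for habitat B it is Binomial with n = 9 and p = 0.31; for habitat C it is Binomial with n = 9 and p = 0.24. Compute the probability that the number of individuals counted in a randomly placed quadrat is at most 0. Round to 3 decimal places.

0.029

Conditional on each habitat, P(X ≤ 0): A: 7.38854e-06; B: 0.0354521; C: 0.0845906.
By total probability, P(X ≤ 0) = 0.47·7.38854e-06 + 0.33·0.0354521 + 0.2·0.0845906 = 0.0286208.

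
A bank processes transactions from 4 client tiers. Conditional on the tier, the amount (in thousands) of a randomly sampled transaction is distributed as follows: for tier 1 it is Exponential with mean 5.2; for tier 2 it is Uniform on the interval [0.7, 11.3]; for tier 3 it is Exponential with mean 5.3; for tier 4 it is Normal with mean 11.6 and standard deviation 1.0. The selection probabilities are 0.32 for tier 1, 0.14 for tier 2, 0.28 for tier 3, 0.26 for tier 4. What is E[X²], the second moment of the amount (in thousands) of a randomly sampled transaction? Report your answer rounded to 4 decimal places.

74.6325

For each component E[X²] = Var + (mean)², giving 1: 54.08; 2: 45.3633; 3: 56.18; 4: 135.56.
Overall E[X²] = 0.32·54.08 + 0.14·45.3633 + 0.28·56.18 + 0.26·135.56 = 74.6325.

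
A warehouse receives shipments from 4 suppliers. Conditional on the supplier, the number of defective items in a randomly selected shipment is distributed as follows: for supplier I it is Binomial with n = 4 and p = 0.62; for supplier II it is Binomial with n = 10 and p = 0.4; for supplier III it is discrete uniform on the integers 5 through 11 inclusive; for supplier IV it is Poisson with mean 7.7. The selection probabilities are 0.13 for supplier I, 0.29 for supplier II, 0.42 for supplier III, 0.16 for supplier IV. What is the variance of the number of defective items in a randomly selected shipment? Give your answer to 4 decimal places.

8.6381

Per component, I: μ=2.48, E[X²]=7.0928; II: μ=4, E[X²]=18.4; III: μ=8, E[X²]=68; IV: μ=7.7, E[X²]=66.99.
E[X] = 0.13·2.48 + 0.29·4 + 0.42·8 + 0.16·7.7 = 6.0744.
E[X²] = 0.13·7.0928 + 0.29·18.4 + 0.42·68 + 0.16·66.99 = 45.5365.
Var(X) = E[X²] − (E[X])² = 45.5365 − 36.8983 = 8.63813.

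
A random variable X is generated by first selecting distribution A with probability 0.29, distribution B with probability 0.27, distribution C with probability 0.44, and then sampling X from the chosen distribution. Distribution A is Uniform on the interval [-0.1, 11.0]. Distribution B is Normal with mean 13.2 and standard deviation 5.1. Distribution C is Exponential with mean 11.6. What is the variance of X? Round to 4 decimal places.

Per component, A: μ=5.45, E[X²]=39.97; B: μ=13.2, E[X²]=200.25; C: μ=11.6, E[X²]=269.12.
E[X] = 0.29·5.45 + 0.27·13.2 + 0.44·11.6 = 10.2485.
E[X²] = 0.29·39.97 + 0.27·200.25 + 0.44·269.12 = 184.072.
Var(X) = E[X²] − (E[X])² = 184.072 − 105.032 = 79.0398.

79.0398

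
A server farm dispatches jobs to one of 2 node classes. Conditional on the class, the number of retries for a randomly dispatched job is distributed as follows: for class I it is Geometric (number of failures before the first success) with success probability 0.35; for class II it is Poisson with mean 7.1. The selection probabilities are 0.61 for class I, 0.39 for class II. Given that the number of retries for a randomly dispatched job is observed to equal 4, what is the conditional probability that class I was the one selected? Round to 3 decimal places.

Likelihoods P(X=4 | ·): I: 0.0624772; II: 0.0873638.
Posterior ∝ prior × likelihood. Numerator for I: 0.61·0.0624772 = 0.0381111.
Normalizing constant: 0.61·0.0624772 + 0.39·0.0873638 = 0.072183.
P(I | observation) = 0.0381111 / 0.072183 = 0.527979.

0.528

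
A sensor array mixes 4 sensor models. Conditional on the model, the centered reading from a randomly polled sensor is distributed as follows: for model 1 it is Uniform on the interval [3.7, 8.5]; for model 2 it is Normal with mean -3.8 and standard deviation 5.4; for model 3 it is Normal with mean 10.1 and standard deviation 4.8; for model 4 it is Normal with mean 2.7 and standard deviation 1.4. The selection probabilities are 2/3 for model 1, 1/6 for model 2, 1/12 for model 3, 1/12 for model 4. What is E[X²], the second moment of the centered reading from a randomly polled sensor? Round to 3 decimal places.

For each component E[X²] = Var + (mean)², giving 1: 39.13; 2: 43.6; 3: 125.05; 4: 9.25.
Overall E[X²] = 0.666667·39.13 + 0.166667·43.6 + 0.0833333·125.05 + 0.0833333·9.25 = 44.545.

44.545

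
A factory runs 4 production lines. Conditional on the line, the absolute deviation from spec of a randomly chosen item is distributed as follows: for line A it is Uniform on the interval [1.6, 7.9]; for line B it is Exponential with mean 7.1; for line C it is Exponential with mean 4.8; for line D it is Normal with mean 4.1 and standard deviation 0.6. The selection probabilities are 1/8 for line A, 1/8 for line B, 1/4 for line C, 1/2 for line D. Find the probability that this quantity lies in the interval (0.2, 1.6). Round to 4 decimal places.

Conditional on each line, P(0.2 < X < 1.6): A: 0; B: 0.173989; C: 0.242658; D: 1.54543e-05.
By total probability, P(0.2 < X < 1.6) = 0.125·0 + 0.125·0.173989 + 0.25·0.242658 + 0.5·1.54543e-05 = 0.0824209.

0.0824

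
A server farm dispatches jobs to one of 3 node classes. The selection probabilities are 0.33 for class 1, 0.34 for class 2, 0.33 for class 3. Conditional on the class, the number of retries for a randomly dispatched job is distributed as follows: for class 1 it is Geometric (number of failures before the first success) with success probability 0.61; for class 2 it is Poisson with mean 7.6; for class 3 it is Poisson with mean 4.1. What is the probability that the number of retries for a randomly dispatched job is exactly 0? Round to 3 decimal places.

Conditional on each class, P(X = 0): 1: 0.61; 2: 0.000500451; 3: 0.0165727.
By total probability, P(X = 0) = 0.33·0.61 + 0.34·0.000500451 + 0.33·0.0165727 = 0.206939.

0.207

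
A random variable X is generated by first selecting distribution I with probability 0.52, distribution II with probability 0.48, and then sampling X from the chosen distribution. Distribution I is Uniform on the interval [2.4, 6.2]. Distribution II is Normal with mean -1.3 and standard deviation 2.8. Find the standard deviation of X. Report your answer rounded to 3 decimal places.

Per component, I: μ=4.3, E[X²]=19.6933; II: μ=-1.3, E[X²]=9.53.
E[X] = 0.52·4.3 + 0.48·-1.3 = 1.612.
E[X²] = 0.52·19.6933 + 0.48·9.53 = 14.8149.
Var(X) = E[X²] − (E[X])² = 14.8149 − 2.59854 = 12.2164.
SD(X) = √12.2164 = 3.4952.

3.495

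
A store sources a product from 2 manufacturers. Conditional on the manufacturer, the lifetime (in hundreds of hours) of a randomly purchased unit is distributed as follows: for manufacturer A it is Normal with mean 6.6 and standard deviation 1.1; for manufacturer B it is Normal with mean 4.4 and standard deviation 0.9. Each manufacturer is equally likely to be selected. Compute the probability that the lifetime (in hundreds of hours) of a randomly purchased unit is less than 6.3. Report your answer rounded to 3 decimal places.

Conditional on each manufacturer, P(X < 6.3): A: 0.392531; B: 0.982619.
By total probability, P(X < 6.3) = 0.5·0.392531 + 0.5·0.982619 = 0.687575.

0.688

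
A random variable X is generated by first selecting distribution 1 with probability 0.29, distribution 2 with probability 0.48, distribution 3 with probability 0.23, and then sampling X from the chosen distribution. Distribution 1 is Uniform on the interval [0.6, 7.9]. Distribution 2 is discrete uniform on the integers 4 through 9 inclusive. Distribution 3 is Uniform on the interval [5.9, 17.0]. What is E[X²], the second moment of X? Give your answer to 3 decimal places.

60.721

For each component E[X²] = Var + (mean)², giving 1: 22.5033; 2: 45.1667; 3: 141.37.
Overall E[X²] = 0.29·22.5033 + 0.48·45.1667 + 0.23·141.37 = 60.7211.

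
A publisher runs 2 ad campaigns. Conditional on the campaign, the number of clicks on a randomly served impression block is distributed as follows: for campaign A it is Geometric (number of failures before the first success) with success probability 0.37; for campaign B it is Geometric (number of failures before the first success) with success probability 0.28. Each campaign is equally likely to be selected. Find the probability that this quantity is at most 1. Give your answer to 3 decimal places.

Conditional on each campaign, P(X ≤ 1): A: 0.6031; B: 0.4816.
By total probability, P(X ≤ 1) = 0.5·0.6031 + 0.5·0.4816 = 0.54235.

0.542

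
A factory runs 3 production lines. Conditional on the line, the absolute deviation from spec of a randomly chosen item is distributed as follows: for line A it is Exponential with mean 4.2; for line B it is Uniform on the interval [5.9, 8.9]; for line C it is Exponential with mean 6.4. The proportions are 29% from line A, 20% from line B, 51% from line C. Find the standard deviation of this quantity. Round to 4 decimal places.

5.2504

Per component, A: μ=4.2, E[X²]=35.28; B: μ=7.4, E[X²]=55.51; C: μ=6.4, E[X²]=81.92.
E[X] = 0.29·4.2 + 0.2·7.4 + 0.51·6.4 = 5.962.
E[X²] = 0.29·35.28 + 0.2·55.51 + 0.51·81.92 = 63.1124.
Var(X) = E[X²] − (E[X])² = 63.1124 − 35.5454 = 27.567.
SD(X) = √27.567 = 5.25042.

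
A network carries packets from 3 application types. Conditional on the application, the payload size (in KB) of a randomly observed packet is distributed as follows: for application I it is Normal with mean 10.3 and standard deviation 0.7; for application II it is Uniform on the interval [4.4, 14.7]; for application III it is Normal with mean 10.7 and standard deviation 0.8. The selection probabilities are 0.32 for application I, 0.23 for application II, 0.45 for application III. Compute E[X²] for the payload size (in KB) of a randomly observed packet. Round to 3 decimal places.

108.924

For each component E[X²] = Var + (mean)², giving I: 106.58; II: 100.043; III: 115.13.
Overall E[X²] = 0.32·106.58 + 0.23·100.043 + 0.45·115.13 = 108.924.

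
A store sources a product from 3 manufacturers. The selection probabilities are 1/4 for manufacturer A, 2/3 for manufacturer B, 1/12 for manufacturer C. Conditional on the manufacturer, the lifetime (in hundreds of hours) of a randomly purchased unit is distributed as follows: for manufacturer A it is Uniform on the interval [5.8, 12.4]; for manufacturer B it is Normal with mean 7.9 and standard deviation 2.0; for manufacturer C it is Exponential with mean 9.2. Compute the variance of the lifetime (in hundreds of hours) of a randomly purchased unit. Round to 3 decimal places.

10.962

Per component, A: μ=9.1, E[X²]=86.44; B: μ=7.9, E[X²]=66.41; C: μ=9.2, E[X²]=169.28.
E[X] = 0.25·9.1 + 0.666667·7.9 + 0.0833333·9.2 = 8.30833.
E[X²] = 0.25·86.44 + 0.666667·66.41 + 0.0833333·169.28 = 79.99.
Var(X) = E[X²] − (E[X])² = 79.99 − 69.0284 = 10.9616.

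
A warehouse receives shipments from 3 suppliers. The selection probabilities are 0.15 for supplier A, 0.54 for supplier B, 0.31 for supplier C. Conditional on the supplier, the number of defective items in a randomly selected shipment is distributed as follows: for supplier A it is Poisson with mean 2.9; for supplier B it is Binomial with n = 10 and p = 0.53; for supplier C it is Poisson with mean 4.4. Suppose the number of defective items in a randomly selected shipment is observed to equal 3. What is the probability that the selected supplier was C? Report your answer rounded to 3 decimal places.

0.396

Likelihoods P(X=3 | ·): A: 0.22366; B: 0.0905094; C: 0.174305.
Posterior ∝ prior × likelihood. Numerator for C: 0.31·0.174305 = 0.0540347.
Normalizing constant: 0.15·0.22366 + 0.54·0.0905094 + 0.31·0.174305 = 0.136459.
P(C | observation) = 0.0540347 / 0.136459 = 0.395978.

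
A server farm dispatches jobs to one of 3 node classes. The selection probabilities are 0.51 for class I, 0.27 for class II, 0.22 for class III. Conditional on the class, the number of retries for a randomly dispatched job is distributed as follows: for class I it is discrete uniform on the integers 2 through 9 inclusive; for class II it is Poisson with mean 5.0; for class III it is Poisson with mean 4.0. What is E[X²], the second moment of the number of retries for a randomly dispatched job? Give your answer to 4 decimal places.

For each component E[X²] = Var + (mean)², giving I: 35.5; II: 30; III: 20.
Overall E[X²] = 0.51·35.5 + 0.27·30 + 0.22·20 = 30.605.

30.6050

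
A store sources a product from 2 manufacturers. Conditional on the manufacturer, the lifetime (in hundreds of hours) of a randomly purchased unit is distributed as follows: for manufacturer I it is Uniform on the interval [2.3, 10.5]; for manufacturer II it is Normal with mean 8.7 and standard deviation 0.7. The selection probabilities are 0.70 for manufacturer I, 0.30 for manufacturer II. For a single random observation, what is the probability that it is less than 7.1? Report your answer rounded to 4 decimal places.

0.4131

Conditional on each manufacturer, P(X < 7.1): I: 0.585366; II: 0.0111355.
By total probability, P(X < 7.1) = 0.7·0.585366 + 0.3·0.0111355 = 0.413097.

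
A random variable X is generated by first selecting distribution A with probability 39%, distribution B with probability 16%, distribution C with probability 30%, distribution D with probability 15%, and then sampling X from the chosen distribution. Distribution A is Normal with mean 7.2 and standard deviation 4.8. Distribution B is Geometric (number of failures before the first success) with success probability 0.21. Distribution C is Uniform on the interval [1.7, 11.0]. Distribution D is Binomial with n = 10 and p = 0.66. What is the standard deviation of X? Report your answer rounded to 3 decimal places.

3.964

Per component, A: μ=7.2, E[X²]=74.88; B: μ=3.7619, E[X²]=32.0658; C: μ=6.35, E[X²]=47.53; D: μ=6.6, E[X²]=45.804.
E[X] = 0.39·7.2 + 0.16·3.7619 + 0.3·6.35 + 0.15·6.6 = 6.3049.
E[X²] = 0.39·74.88 + 0.16·32.0658 + 0.3·47.53 + 0.15·45.804 = 55.4633.
Var(X) = E[X²] − (E[X])² = 55.4633 − 39.7518 = 15.7115.
SD(X) = √15.7115 = 3.96377.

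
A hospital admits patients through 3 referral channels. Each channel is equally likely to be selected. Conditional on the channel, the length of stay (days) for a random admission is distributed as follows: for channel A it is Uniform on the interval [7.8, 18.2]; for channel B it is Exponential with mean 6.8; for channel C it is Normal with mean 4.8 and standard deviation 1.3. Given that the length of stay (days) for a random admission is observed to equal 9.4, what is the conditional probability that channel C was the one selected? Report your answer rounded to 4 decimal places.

0.0044

Likelihoods f(9.4 | ·): A: 0.0961538; B: 0.0369099; C: 0.000586312.
Posterior ∝ prior × likelihood. Numerator for C: 0.333333·0.000586312 = 0.000195437.
Normalizing constant: 0.333333·0.0961538 + 0.333333·0.0369099 + 0.333333·0.000586312 = 0.04455.
P(C | observation) = 0.000195437 / 0.04455 = 0.00438692.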